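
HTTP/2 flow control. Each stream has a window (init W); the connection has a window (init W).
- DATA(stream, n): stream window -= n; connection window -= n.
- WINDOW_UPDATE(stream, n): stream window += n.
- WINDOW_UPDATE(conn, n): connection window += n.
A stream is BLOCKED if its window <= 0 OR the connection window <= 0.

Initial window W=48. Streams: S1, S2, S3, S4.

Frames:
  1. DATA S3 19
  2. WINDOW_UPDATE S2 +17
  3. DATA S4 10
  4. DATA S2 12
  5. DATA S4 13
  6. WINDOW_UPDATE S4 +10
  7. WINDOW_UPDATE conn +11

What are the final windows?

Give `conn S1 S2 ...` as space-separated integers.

Op 1: conn=29 S1=48 S2=48 S3=29 S4=48 blocked=[]
Op 2: conn=29 S1=48 S2=65 S3=29 S4=48 blocked=[]
Op 3: conn=19 S1=48 S2=65 S3=29 S4=38 blocked=[]
Op 4: conn=7 S1=48 S2=53 S3=29 S4=38 blocked=[]
Op 5: conn=-6 S1=48 S2=53 S3=29 S4=25 blocked=[1, 2, 3, 4]
Op 6: conn=-6 S1=48 S2=53 S3=29 S4=35 blocked=[1, 2, 3, 4]
Op 7: conn=5 S1=48 S2=53 S3=29 S4=35 blocked=[]

Answer: 5 48 53 29 35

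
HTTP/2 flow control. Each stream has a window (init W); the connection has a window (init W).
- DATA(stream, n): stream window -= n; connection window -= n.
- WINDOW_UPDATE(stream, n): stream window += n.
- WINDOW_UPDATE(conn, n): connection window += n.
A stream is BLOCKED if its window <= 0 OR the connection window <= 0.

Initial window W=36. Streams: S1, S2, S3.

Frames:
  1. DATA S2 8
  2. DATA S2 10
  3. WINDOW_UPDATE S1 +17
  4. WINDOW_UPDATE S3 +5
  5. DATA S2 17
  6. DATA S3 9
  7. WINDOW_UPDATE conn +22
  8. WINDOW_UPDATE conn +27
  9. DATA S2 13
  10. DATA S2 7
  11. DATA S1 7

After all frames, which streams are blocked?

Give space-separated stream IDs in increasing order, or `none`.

Op 1: conn=28 S1=36 S2=28 S3=36 blocked=[]
Op 2: conn=18 S1=36 S2=18 S3=36 blocked=[]
Op 3: conn=18 S1=53 S2=18 S3=36 blocked=[]
Op 4: conn=18 S1=53 S2=18 S3=41 blocked=[]
Op 5: conn=1 S1=53 S2=1 S3=41 blocked=[]
Op 6: conn=-8 S1=53 S2=1 S3=32 blocked=[1, 2, 3]
Op 7: conn=14 S1=53 S2=1 S3=32 blocked=[]
Op 8: conn=41 S1=53 S2=1 S3=32 blocked=[]
Op 9: conn=28 S1=53 S2=-12 S3=32 blocked=[2]
Op 10: conn=21 S1=53 S2=-19 S3=32 blocked=[2]
Op 11: conn=14 S1=46 S2=-19 S3=32 blocked=[2]

Answer: S2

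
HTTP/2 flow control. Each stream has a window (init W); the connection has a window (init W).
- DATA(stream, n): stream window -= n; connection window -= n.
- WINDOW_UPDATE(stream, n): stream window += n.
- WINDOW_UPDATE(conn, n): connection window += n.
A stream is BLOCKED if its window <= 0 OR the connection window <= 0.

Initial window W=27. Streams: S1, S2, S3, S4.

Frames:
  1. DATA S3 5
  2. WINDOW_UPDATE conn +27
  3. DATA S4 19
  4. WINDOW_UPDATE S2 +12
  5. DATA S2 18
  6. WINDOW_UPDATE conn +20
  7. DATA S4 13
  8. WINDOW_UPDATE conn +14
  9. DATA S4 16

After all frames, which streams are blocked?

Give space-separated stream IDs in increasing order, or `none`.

Op 1: conn=22 S1=27 S2=27 S3=22 S4=27 blocked=[]
Op 2: conn=49 S1=27 S2=27 S3=22 S4=27 blocked=[]
Op 3: conn=30 S1=27 S2=27 S3=22 S4=8 blocked=[]
Op 4: conn=30 S1=27 S2=39 S3=22 S4=8 blocked=[]
Op 5: conn=12 S1=27 S2=21 S3=22 S4=8 blocked=[]
Op 6: conn=32 S1=27 S2=21 S3=22 S4=8 blocked=[]
Op 7: conn=19 S1=27 S2=21 S3=22 S4=-5 blocked=[4]
Op 8: conn=33 S1=27 S2=21 S3=22 S4=-5 blocked=[4]
Op 9: conn=17 S1=27 S2=21 S3=22 S4=-21 blocked=[4]

Answer: S4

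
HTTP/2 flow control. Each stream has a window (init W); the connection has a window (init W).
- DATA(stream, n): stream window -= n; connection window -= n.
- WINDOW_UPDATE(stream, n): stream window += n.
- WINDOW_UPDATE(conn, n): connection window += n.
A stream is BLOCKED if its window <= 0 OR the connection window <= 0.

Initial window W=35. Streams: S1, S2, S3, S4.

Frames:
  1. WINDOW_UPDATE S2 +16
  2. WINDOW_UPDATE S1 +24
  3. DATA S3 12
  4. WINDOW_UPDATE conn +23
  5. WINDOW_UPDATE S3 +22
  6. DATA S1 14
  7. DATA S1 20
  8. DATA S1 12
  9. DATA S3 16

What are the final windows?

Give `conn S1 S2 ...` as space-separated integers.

Answer: -16 13 51 29 35

Derivation:
Op 1: conn=35 S1=35 S2=51 S3=35 S4=35 blocked=[]
Op 2: conn=35 S1=59 S2=51 S3=35 S4=35 blocked=[]
Op 3: conn=23 S1=59 S2=51 S3=23 S4=35 blocked=[]
Op 4: conn=46 S1=59 S2=51 S3=23 S4=35 blocked=[]
Op 5: conn=46 S1=59 S2=51 S3=45 S4=35 blocked=[]
Op 6: conn=32 S1=45 S2=51 S3=45 S4=35 blocked=[]
Op 7: conn=12 S1=25 S2=51 S3=45 S4=35 blocked=[]
Op 8: conn=0 S1=13 S2=51 S3=45 S4=35 blocked=[1, 2, 3, 4]
Op 9: conn=-16 S1=13 S2=51 S3=29 S4=35 blocked=[1, 2, 3, 4]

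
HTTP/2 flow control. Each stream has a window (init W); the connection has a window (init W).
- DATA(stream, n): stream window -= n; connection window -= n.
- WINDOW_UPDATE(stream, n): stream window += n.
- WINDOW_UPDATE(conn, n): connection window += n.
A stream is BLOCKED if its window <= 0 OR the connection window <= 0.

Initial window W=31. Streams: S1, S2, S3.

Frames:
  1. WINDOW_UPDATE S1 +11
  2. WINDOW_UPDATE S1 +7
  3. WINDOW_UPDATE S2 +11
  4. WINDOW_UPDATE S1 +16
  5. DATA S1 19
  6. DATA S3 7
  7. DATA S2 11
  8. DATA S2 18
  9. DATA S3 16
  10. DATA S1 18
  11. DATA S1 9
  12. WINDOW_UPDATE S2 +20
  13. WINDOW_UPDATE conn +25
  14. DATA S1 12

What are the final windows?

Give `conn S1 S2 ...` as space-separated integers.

Op 1: conn=31 S1=42 S2=31 S3=31 blocked=[]
Op 2: conn=31 S1=49 S2=31 S3=31 blocked=[]
Op 3: conn=31 S1=49 S2=42 S3=31 blocked=[]
Op 4: conn=31 S1=65 S2=42 S3=31 blocked=[]
Op 5: conn=12 S1=46 S2=42 S3=31 blocked=[]
Op 6: conn=5 S1=46 S2=42 S3=24 blocked=[]
Op 7: conn=-6 S1=46 S2=31 S3=24 blocked=[1, 2, 3]
Op 8: conn=-24 S1=46 S2=13 S3=24 blocked=[1, 2, 3]
Op 9: conn=-40 S1=46 S2=13 S3=8 blocked=[1, 2, 3]
Op 10: conn=-58 S1=28 S2=13 S3=8 blocked=[1, 2, 3]
Op 11: conn=-67 S1=19 S2=13 S3=8 blocked=[1, 2, 3]
Op 12: conn=-67 S1=19 S2=33 S3=8 blocked=[1, 2, 3]
Op 13: conn=-42 S1=19 S2=33 S3=8 blocked=[1, 2, 3]
Op 14: conn=-54 S1=7 S2=33 S3=8 blocked=[1, 2, 3]

Answer: -54 7 33 8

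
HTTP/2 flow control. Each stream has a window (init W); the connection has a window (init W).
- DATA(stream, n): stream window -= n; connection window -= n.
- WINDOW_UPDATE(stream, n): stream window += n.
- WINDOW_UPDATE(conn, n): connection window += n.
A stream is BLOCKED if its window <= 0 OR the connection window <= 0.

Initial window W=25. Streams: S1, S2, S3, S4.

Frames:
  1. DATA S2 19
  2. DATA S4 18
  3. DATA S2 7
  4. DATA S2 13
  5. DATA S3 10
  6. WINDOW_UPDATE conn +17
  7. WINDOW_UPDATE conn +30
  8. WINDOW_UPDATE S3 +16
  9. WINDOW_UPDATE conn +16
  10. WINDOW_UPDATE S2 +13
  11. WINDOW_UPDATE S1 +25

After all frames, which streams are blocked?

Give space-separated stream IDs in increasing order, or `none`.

Answer: S2

Derivation:
Op 1: conn=6 S1=25 S2=6 S3=25 S4=25 blocked=[]
Op 2: conn=-12 S1=25 S2=6 S3=25 S4=7 blocked=[1, 2, 3, 4]
Op 3: conn=-19 S1=25 S2=-1 S3=25 S4=7 blocked=[1, 2, 3, 4]
Op 4: conn=-32 S1=25 S2=-14 S3=25 S4=7 blocked=[1, 2, 3, 4]
Op 5: conn=-42 S1=25 S2=-14 S3=15 S4=7 blocked=[1, 2, 3, 4]
Op 6: conn=-25 S1=25 S2=-14 S3=15 S4=7 blocked=[1, 2, 3, 4]
Op 7: conn=5 S1=25 S2=-14 S3=15 S4=7 blocked=[2]
Op 8: conn=5 S1=25 S2=-14 S3=31 S4=7 blocked=[2]
Op 9: conn=21 S1=25 S2=-14 S3=31 S4=7 blocked=[2]
Op 10: conn=21 S1=25 S2=-1 S3=31 S4=7 blocked=[2]
Op 11: conn=21 S1=50 S2=-1 S3=31 S4=7 blocked=[2]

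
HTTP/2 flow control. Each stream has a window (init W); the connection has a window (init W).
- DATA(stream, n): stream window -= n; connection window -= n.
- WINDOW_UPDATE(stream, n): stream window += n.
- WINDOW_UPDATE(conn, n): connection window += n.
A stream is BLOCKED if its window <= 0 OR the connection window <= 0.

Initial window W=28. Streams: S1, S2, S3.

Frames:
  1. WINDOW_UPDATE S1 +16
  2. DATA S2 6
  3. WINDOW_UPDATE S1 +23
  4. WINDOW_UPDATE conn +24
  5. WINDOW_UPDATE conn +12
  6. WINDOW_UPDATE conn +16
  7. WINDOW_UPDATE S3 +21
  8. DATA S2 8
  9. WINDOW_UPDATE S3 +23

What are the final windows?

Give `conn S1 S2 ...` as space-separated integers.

Answer: 66 67 14 72

Derivation:
Op 1: conn=28 S1=44 S2=28 S3=28 blocked=[]
Op 2: conn=22 S1=44 S2=22 S3=28 blocked=[]
Op 3: conn=22 S1=67 S2=22 S3=28 blocked=[]
Op 4: conn=46 S1=67 S2=22 S3=28 blocked=[]
Op 5: conn=58 S1=67 S2=22 S3=28 blocked=[]
Op 6: conn=74 S1=67 S2=22 S3=28 blocked=[]
Op 7: conn=74 S1=67 S2=22 S3=49 blocked=[]
Op 8: conn=66 S1=67 S2=14 S3=49 blocked=[]
Op 9: conn=66 S1=67 S2=14 S3=72 blocked=[]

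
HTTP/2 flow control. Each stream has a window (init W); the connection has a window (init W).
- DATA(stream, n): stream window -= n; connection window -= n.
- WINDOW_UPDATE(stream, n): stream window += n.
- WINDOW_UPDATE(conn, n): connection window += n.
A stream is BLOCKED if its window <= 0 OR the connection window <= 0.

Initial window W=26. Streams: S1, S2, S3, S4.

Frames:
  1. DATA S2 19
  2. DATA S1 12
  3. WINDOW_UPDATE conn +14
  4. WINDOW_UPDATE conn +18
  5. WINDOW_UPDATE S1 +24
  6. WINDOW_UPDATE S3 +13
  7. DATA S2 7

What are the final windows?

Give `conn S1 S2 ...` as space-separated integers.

Op 1: conn=7 S1=26 S2=7 S3=26 S4=26 blocked=[]
Op 2: conn=-5 S1=14 S2=7 S3=26 S4=26 blocked=[1, 2, 3, 4]
Op 3: conn=9 S1=14 S2=7 S3=26 S4=26 blocked=[]
Op 4: conn=27 S1=14 S2=7 S3=26 S4=26 blocked=[]
Op 5: conn=27 S1=38 S2=7 S3=26 S4=26 blocked=[]
Op 6: conn=27 S1=38 S2=7 S3=39 S4=26 blocked=[]
Op 7: conn=20 S1=38 S2=0 S3=39 S4=26 blocked=[2]

Answer: 20 38 0 39 26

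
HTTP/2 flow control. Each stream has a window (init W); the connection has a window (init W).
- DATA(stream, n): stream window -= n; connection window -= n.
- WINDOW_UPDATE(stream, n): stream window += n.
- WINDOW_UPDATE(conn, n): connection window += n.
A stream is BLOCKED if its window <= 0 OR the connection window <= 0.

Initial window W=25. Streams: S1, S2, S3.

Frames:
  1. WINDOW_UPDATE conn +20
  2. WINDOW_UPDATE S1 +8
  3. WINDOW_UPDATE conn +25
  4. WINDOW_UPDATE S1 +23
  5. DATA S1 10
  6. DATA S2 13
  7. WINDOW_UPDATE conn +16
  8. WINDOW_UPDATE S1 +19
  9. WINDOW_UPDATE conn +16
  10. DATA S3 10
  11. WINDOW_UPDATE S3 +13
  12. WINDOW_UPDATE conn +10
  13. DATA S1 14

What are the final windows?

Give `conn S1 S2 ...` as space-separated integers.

Answer: 65 51 12 28

Derivation:
Op 1: conn=45 S1=25 S2=25 S3=25 blocked=[]
Op 2: conn=45 S1=33 S2=25 S3=25 blocked=[]
Op 3: conn=70 S1=33 S2=25 S3=25 blocked=[]
Op 4: conn=70 S1=56 S2=25 S3=25 blocked=[]
Op 5: conn=60 S1=46 S2=25 S3=25 blocked=[]
Op 6: conn=47 S1=46 S2=12 S3=25 blocked=[]
Op 7: conn=63 S1=46 S2=12 S3=25 blocked=[]
Op 8: conn=63 S1=65 S2=12 S3=25 blocked=[]
Op 9: conn=79 S1=65 S2=12 S3=25 blocked=[]
Op 10: conn=69 S1=65 S2=12 S3=15 blocked=[]
Op 11: conn=69 S1=65 S2=12 S3=28 blocked=[]
Op 12: conn=79 S1=65 S2=12 S3=28 blocked=[]
Op 13: conn=65 S1=51 S2=12 S3=28 blocked=[]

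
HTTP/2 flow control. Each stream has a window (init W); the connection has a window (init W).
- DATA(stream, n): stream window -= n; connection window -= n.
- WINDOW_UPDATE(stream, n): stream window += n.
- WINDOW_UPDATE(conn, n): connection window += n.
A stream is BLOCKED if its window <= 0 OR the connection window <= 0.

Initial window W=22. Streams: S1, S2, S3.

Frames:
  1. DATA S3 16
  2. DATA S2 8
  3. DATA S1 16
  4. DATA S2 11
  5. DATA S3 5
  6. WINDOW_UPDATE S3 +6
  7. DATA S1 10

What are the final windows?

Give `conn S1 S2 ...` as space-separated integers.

Answer: -44 -4 3 7

Derivation:
Op 1: conn=6 S1=22 S2=22 S3=6 blocked=[]
Op 2: conn=-2 S1=22 S2=14 S3=6 blocked=[1, 2, 3]
Op 3: conn=-18 S1=6 S2=14 S3=6 blocked=[1, 2, 3]
Op 4: conn=-29 S1=6 S2=3 S3=6 blocked=[1, 2, 3]
Op 5: conn=-34 S1=6 S2=3 S3=1 blocked=[1, 2, 3]
Op 6: conn=-34 S1=6 S2=3 S3=7 blocked=[1, 2, 3]
Op 7: conn=-44 S1=-4 S2=3 S3=7 blocked=[1, 2, 3]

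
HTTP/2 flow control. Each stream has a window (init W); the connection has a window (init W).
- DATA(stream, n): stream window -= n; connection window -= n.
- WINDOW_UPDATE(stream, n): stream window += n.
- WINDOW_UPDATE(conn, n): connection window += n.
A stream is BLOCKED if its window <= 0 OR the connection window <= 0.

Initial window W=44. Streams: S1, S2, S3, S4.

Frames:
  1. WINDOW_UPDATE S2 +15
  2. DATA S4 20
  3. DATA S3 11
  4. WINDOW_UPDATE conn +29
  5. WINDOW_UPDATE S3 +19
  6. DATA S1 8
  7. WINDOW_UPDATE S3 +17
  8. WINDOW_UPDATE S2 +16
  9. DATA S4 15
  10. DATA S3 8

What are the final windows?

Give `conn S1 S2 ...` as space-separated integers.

Answer: 11 36 75 61 9

Derivation:
Op 1: conn=44 S1=44 S2=59 S3=44 S4=44 blocked=[]
Op 2: conn=24 S1=44 S2=59 S3=44 S4=24 blocked=[]
Op 3: conn=13 S1=44 S2=59 S3=33 S4=24 blocked=[]
Op 4: conn=42 S1=44 S2=59 S3=33 S4=24 blocked=[]
Op 5: conn=42 S1=44 S2=59 S3=52 S4=24 blocked=[]
Op 6: conn=34 S1=36 S2=59 S3=52 S4=24 blocked=[]
Op 7: conn=34 S1=36 S2=59 S3=69 S4=24 blocked=[]
Op 8: conn=34 S1=36 S2=75 S3=69 S4=24 blocked=[]
Op 9: conn=19 S1=36 S2=75 S3=69 S4=9 blocked=[]
Op 10: conn=11 S1=36 S2=75 S3=61 S4=9 blocked=[]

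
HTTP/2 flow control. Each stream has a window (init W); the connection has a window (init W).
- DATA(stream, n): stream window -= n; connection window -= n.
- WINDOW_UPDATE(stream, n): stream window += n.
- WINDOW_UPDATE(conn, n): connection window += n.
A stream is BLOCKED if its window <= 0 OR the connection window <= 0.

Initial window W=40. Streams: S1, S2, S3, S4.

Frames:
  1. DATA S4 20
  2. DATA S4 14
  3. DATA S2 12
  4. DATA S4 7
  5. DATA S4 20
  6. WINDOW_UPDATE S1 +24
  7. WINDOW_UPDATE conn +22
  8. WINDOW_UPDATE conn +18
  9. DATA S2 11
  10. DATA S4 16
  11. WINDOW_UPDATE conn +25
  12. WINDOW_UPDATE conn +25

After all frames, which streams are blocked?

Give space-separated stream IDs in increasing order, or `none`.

Answer: S4

Derivation:
Op 1: conn=20 S1=40 S2=40 S3=40 S4=20 blocked=[]
Op 2: conn=6 S1=40 S2=40 S3=40 S4=6 blocked=[]
Op 3: conn=-6 S1=40 S2=28 S3=40 S4=6 blocked=[1, 2, 3, 4]
Op 4: conn=-13 S1=40 S2=28 S3=40 S4=-1 blocked=[1, 2, 3, 4]
Op 5: conn=-33 S1=40 S2=28 S3=40 S4=-21 blocked=[1, 2, 3, 4]
Op 6: conn=-33 S1=64 S2=28 S3=40 S4=-21 blocked=[1, 2, 3, 4]
Op 7: conn=-11 S1=64 S2=28 S3=40 S4=-21 blocked=[1, 2, 3, 4]
Op 8: conn=7 S1=64 S2=28 S3=40 S4=-21 blocked=[4]
Op 9: conn=-4 S1=64 S2=17 S3=40 S4=-21 blocked=[1, 2, 3, 4]
Op 10: conn=-20 S1=64 S2=17 S3=40 S4=-37 blocked=[1, 2, 3, 4]
Op 11: conn=5 S1=64 S2=17 S3=40 S4=-37 blocked=[4]
Op 12: conn=30 S1=64 S2=17 S3=40 S4=-37 blocked=[4]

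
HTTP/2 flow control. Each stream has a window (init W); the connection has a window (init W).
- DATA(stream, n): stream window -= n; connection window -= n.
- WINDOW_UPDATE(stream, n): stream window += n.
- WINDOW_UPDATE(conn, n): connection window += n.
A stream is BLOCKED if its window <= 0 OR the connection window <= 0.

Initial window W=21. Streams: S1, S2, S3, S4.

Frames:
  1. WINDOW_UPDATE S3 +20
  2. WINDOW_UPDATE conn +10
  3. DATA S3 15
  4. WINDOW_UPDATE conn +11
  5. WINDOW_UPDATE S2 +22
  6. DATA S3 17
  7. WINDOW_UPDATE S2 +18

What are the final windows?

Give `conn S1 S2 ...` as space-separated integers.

Op 1: conn=21 S1=21 S2=21 S3=41 S4=21 blocked=[]
Op 2: conn=31 S1=21 S2=21 S3=41 S4=21 blocked=[]
Op 3: conn=16 S1=21 S2=21 S3=26 S4=21 blocked=[]
Op 4: conn=27 S1=21 S2=21 S3=26 S4=21 blocked=[]
Op 5: conn=27 S1=21 S2=43 S3=26 S4=21 blocked=[]
Op 6: conn=10 S1=21 S2=43 S3=9 S4=21 blocked=[]
Op 7: conn=10 S1=21 S2=61 S3=9 S4=21 blocked=[]

Answer: 10 21 61 9 21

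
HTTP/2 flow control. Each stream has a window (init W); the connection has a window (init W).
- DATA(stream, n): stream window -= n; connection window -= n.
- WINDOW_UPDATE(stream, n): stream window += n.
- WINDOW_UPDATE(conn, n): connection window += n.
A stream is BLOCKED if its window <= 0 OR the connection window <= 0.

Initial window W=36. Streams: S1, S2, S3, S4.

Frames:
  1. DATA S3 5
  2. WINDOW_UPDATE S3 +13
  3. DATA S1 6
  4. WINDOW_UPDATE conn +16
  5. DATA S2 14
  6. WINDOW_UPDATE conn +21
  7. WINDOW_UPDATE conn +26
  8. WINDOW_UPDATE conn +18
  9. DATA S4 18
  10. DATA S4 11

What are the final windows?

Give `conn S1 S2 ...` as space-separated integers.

Op 1: conn=31 S1=36 S2=36 S3=31 S4=36 blocked=[]
Op 2: conn=31 S1=36 S2=36 S3=44 S4=36 blocked=[]
Op 3: conn=25 S1=30 S2=36 S3=44 S4=36 blocked=[]
Op 4: conn=41 S1=30 S2=36 S3=44 S4=36 blocked=[]
Op 5: conn=27 S1=30 S2=22 S3=44 S4=36 blocked=[]
Op 6: conn=48 S1=30 S2=22 S3=44 S4=36 blocked=[]
Op 7: conn=74 S1=30 S2=22 S3=44 S4=36 blocked=[]
Op 8: conn=92 S1=30 S2=22 S3=44 S4=36 blocked=[]
Op 9: conn=74 S1=30 S2=22 S3=44 S4=18 blocked=[]
Op 10: conn=63 S1=30 S2=22 S3=44 S4=7 blocked=[]

Answer: 63 30 22 44 7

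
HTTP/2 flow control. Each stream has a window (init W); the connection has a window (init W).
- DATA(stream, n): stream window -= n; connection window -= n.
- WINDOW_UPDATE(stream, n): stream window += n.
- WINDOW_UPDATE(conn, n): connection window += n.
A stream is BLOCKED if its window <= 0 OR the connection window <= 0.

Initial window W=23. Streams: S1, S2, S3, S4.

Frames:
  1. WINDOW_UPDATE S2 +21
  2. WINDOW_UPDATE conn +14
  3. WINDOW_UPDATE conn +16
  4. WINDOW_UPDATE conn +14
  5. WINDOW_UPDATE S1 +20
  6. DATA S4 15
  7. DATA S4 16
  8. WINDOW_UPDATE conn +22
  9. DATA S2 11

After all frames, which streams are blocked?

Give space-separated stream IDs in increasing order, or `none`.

Op 1: conn=23 S1=23 S2=44 S3=23 S4=23 blocked=[]
Op 2: conn=37 S1=23 S2=44 S3=23 S4=23 blocked=[]
Op 3: conn=53 S1=23 S2=44 S3=23 S4=23 blocked=[]
Op 4: conn=67 S1=23 S2=44 S3=23 S4=23 blocked=[]
Op 5: conn=67 S1=43 S2=44 S3=23 S4=23 blocked=[]
Op 6: conn=52 S1=43 S2=44 S3=23 S4=8 blocked=[]
Op 7: conn=36 S1=43 S2=44 S3=23 S4=-8 blocked=[4]
Op 8: conn=58 S1=43 S2=44 S3=23 S4=-8 blocked=[4]
Op 9: conn=47 S1=43 S2=33 S3=23 S4=-8 blocked=[4]

Answer: S4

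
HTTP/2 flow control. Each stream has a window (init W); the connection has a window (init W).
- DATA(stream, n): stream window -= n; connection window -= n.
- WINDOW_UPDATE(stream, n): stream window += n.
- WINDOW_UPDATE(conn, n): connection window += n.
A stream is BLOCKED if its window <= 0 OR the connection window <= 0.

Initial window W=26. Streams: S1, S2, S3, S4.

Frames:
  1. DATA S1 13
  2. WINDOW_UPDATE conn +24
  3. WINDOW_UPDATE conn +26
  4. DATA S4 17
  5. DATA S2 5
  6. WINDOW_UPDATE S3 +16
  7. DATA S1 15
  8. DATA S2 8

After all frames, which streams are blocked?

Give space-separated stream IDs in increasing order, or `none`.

Answer: S1

Derivation:
Op 1: conn=13 S1=13 S2=26 S3=26 S4=26 blocked=[]
Op 2: conn=37 S1=13 S2=26 S3=26 S4=26 blocked=[]
Op 3: conn=63 S1=13 S2=26 S3=26 S4=26 blocked=[]
Op 4: conn=46 S1=13 S2=26 S3=26 S4=9 blocked=[]
Op 5: conn=41 S1=13 S2=21 S3=26 S4=9 blocked=[]
Op 6: conn=41 S1=13 S2=21 S3=42 S4=9 blocked=[]
Op 7: conn=26 S1=-2 S2=21 S3=42 S4=9 blocked=[1]
Op 8: conn=18 S1=-2 S2=13 S3=42 S4=9 blocked=[1]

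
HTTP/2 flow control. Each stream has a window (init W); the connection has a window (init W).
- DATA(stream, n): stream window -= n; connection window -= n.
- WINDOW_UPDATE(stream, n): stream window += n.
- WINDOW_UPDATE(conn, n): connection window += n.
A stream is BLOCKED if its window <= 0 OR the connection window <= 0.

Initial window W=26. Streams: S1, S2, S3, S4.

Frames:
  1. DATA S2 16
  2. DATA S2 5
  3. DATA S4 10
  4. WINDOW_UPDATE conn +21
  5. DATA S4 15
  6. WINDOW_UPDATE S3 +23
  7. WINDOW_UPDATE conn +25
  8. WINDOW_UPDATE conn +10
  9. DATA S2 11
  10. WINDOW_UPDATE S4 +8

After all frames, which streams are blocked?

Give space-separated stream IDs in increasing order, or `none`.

Answer: S2

Derivation:
Op 1: conn=10 S1=26 S2=10 S3=26 S4=26 blocked=[]
Op 2: conn=5 S1=26 S2=5 S3=26 S4=26 blocked=[]
Op 3: conn=-5 S1=26 S2=5 S3=26 S4=16 blocked=[1, 2, 3, 4]
Op 4: conn=16 S1=26 S2=5 S3=26 S4=16 blocked=[]
Op 5: conn=1 S1=26 S2=5 S3=26 S4=1 blocked=[]
Op 6: conn=1 S1=26 S2=5 S3=49 S4=1 blocked=[]
Op 7: conn=26 S1=26 S2=5 S3=49 S4=1 blocked=[]
Op 8: conn=36 S1=26 S2=5 S3=49 S4=1 blocked=[]
Op 9: conn=25 S1=26 S2=-6 S3=49 S4=1 blocked=[2]
Op 10: conn=25 S1=26 S2=-6 S3=49 S4=9 blocked=[2]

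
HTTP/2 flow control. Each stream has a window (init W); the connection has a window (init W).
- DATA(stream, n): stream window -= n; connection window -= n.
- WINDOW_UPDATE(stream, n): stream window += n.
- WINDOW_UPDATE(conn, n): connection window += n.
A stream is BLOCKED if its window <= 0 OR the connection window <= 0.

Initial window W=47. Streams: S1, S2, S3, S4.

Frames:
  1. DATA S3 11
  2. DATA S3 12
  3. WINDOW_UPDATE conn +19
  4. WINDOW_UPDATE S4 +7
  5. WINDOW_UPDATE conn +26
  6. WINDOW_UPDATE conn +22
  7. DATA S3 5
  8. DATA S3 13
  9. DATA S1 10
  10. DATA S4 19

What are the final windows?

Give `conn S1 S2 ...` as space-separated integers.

Answer: 44 37 47 6 35

Derivation:
Op 1: conn=36 S1=47 S2=47 S3=36 S4=47 blocked=[]
Op 2: conn=24 S1=47 S2=47 S3=24 S4=47 blocked=[]
Op 3: conn=43 S1=47 S2=47 S3=24 S4=47 blocked=[]
Op 4: conn=43 S1=47 S2=47 S3=24 S4=54 blocked=[]
Op 5: conn=69 S1=47 S2=47 S3=24 S4=54 blocked=[]
Op 6: conn=91 S1=47 S2=47 S3=24 S4=54 blocked=[]
Op 7: conn=86 S1=47 S2=47 S3=19 S4=54 blocked=[]
Op 8: conn=73 S1=47 S2=47 S3=6 S4=54 blocked=[]
Op 9: conn=63 S1=37 S2=47 S3=6 S4=54 blocked=[]
Op 10: conn=44 S1=37 S2=47 S3=6 S4=35 blocked=[]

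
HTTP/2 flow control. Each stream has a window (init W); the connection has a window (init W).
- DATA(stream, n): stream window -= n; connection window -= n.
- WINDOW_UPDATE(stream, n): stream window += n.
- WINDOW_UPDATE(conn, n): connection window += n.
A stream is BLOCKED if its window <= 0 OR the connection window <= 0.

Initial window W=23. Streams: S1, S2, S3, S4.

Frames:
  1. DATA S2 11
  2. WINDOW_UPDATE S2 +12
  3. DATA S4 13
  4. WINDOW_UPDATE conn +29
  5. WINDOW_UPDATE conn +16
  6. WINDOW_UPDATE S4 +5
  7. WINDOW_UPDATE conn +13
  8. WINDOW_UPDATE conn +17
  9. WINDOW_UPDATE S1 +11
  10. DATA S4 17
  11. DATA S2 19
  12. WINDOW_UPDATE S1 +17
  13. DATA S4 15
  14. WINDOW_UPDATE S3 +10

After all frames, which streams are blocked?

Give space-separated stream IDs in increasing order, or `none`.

Answer: S4

Derivation:
Op 1: conn=12 S1=23 S2=12 S3=23 S4=23 blocked=[]
Op 2: conn=12 S1=23 S2=24 S3=23 S4=23 blocked=[]
Op 3: conn=-1 S1=23 S2=24 S3=23 S4=10 blocked=[1, 2, 3, 4]
Op 4: conn=28 S1=23 S2=24 S3=23 S4=10 blocked=[]
Op 5: conn=44 S1=23 S2=24 S3=23 S4=10 blocked=[]
Op 6: conn=44 S1=23 S2=24 S3=23 S4=15 blocked=[]
Op 7: conn=57 S1=23 S2=24 S3=23 S4=15 blocked=[]
Op 8: conn=74 S1=23 S2=24 S3=23 S4=15 blocked=[]
Op 9: conn=74 S1=34 S2=24 S3=23 S4=15 blocked=[]
Op 10: conn=57 S1=34 S2=24 S3=23 S4=-2 blocked=[4]
Op 11: conn=38 S1=34 S2=5 S3=23 S4=-2 blocked=[4]
Op 12: conn=38 S1=51 S2=5 S3=23 S4=-2 blocked=[4]
Op 13: conn=23 S1=51 S2=5 S3=23 S4=-17 blocked=[4]
Op 14: conn=23 S1=51 S2=5 S3=33 S4=-17 blocked=[4]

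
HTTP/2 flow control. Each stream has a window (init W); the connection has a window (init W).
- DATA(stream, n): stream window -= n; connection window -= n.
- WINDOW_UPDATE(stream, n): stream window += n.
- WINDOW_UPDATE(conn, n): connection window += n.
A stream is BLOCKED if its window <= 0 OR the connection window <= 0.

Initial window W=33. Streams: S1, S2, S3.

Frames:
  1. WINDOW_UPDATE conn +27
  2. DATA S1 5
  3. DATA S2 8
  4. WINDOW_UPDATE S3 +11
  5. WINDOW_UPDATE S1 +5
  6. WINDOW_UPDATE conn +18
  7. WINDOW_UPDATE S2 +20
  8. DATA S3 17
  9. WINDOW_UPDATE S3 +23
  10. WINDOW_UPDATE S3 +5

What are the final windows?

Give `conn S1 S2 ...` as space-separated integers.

Answer: 48 33 45 55

Derivation:
Op 1: conn=60 S1=33 S2=33 S3=33 blocked=[]
Op 2: conn=55 S1=28 S2=33 S3=33 blocked=[]
Op 3: conn=47 S1=28 S2=25 S3=33 blocked=[]
Op 4: conn=47 S1=28 S2=25 S3=44 blocked=[]
Op 5: conn=47 S1=33 S2=25 S3=44 blocked=[]
Op 6: conn=65 S1=33 S2=25 S3=44 blocked=[]
Op 7: conn=65 S1=33 S2=45 S3=44 blocked=[]
Op 8: conn=48 S1=33 S2=45 S3=27 blocked=[]
Op 9: conn=48 S1=33 S2=45 S3=50 blocked=[]
Op 10: conn=48 S1=33 S2=45 S3=55 blocked=[]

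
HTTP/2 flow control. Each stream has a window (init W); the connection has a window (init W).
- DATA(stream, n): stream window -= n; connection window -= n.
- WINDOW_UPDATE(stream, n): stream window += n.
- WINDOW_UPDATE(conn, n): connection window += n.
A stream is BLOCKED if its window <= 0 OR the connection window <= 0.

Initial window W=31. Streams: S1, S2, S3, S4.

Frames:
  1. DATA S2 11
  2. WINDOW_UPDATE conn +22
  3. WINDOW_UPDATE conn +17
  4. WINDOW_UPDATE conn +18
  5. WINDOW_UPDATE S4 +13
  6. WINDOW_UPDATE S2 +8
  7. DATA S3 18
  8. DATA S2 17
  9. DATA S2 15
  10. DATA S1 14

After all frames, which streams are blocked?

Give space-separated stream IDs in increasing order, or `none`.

Answer: S2

Derivation:
Op 1: conn=20 S1=31 S2=20 S3=31 S4=31 blocked=[]
Op 2: conn=42 S1=31 S2=20 S3=31 S4=31 blocked=[]
Op 3: conn=59 S1=31 S2=20 S3=31 S4=31 blocked=[]
Op 4: conn=77 S1=31 S2=20 S3=31 S4=31 blocked=[]
Op 5: conn=77 S1=31 S2=20 S3=31 S4=44 blocked=[]
Op 6: conn=77 S1=31 S2=28 S3=31 S4=44 blocked=[]
Op 7: conn=59 S1=31 S2=28 S3=13 S4=44 blocked=[]
Op 8: conn=42 S1=31 S2=11 S3=13 S4=44 blocked=[]
Op 9: conn=27 S1=31 S2=-4 S3=13 S4=44 blocked=[2]
Op 10: conn=13 S1=17 S2=-4 S3=13 S4=44 blocked=[2]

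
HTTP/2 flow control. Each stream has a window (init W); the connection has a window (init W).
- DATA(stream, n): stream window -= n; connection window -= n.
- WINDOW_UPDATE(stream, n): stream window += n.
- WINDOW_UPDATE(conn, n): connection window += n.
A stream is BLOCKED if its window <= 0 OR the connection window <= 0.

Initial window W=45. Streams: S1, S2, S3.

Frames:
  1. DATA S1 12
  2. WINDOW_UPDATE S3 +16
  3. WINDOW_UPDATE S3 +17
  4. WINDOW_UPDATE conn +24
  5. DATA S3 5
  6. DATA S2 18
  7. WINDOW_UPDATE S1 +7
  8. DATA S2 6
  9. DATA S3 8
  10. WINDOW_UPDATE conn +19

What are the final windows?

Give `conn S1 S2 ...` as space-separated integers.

Answer: 39 40 21 65

Derivation:
Op 1: conn=33 S1=33 S2=45 S3=45 blocked=[]
Op 2: conn=33 S1=33 S2=45 S3=61 blocked=[]
Op 3: conn=33 S1=33 S2=45 S3=78 blocked=[]
Op 4: conn=57 S1=33 S2=45 S3=78 blocked=[]
Op 5: conn=52 S1=33 S2=45 S3=73 blocked=[]
Op 6: conn=34 S1=33 S2=27 S3=73 blocked=[]
Op 7: conn=34 S1=40 S2=27 S3=73 blocked=[]
Op 8: conn=28 S1=40 S2=21 S3=73 blocked=[]
Op 9: conn=20 S1=40 S2=21 S3=65 blocked=[]
Op 10: conn=39 S1=40 S2=21 S3=65 blocked=[]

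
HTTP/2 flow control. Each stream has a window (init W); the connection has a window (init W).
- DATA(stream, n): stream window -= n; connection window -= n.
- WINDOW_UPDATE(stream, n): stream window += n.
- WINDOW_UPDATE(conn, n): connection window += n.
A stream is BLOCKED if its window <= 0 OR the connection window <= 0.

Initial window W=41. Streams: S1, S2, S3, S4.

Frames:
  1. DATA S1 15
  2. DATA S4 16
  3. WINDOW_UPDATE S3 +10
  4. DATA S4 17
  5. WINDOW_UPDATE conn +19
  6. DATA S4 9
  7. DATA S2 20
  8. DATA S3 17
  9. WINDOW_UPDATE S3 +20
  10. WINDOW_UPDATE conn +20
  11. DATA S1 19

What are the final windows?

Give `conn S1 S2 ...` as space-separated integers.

Answer: -33 7 21 54 -1

Derivation:
Op 1: conn=26 S1=26 S2=41 S3=41 S4=41 blocked=[]
Op 2: conn=10 S1=26 S2=41 S3=41 S4=25 blocked=[]
Op 3: conn=10 S1=26 S2=41 S3=51 S4=25 blocked=[]
Op 4: conn=-7 S1=26 S2=41 S3=51 S4=8 blocked=[1, 2, 3, 4]
Op 5: conn=12 S1=26 S2=41 S3=51 S4=8 blocked=[]
Op 6: conn=3 S1=26 S2=41 S3=51 S4=-1 blocked=[4]
Op 7: conn=-17 S1=26 S2=21 S3=51 S4=-1 blocked=[1, 2, 3, 4]
Op 8: conn=-34 S1=26 S2=21 S3=34 S4=-1 blocked=[1, 2, 3, 4]
Op 9: conn=-34 S1=26 S2=21 S3=54 S4=-1 blocked=[1, 2, 3, 4]
Op 10: conn=-14 S1=26 S2=21 S3=54 S4=-1 blocked=[1, 2, 3, 4]
Op 11: conn=-33 S1=7 S2=21 S3=54 S4=-1 blocked=[1, 2, 3, 4]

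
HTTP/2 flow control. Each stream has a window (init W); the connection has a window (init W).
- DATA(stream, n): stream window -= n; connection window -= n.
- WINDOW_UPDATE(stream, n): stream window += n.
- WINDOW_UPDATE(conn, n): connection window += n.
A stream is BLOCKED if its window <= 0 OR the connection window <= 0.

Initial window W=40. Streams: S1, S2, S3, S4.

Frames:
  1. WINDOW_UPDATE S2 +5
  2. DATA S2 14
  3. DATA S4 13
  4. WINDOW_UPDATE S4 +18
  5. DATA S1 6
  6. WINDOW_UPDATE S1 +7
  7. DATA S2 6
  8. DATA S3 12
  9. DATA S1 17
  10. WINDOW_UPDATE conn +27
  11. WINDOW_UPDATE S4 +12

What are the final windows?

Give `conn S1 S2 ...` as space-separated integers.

Op 1: conn=40 S1=40 S2=45 S3=40 S4=40 blocked=[]
Op 2: conn=26 S1=40 S2=31 S3=40 S4=40 blocked=[]
Op 3: conn=13 S1=40 S2=31 S3=40 S4=27 blocked=[]
Op 4: conn=13 S1=40 S2=31 S3=40 S4=45 blocked=[]
Op 5: conn=7 S1=34 S2=31 S3=40 S4=45 blocked=[]
Op 6: conn=7 S1=41 S2=31 S3=40 S4=45 blocked=[]
Op 7: conn=1 S1=41 S2=25 S3=40 S4=45 blocked=[]
Op 8: conn=-11 S1=41 S2=25 S3=28 S4=45 blocked=[1, 2, 3, 4]
Op 9: conn=-28 S1=24 S2=25 S3=28 S4=45 blocked=[1, 2, 3, 4]
Op 10: conn=-1 S1=24 S2=25 S3=28 S4=45 blocked=[1, 2, 3, 4]
Op 11: conn=-1 S1=24 S2=25 S3=28 S4=57 blocked=[1, 2, 3, 4]

Answer: -1 24 25 28 57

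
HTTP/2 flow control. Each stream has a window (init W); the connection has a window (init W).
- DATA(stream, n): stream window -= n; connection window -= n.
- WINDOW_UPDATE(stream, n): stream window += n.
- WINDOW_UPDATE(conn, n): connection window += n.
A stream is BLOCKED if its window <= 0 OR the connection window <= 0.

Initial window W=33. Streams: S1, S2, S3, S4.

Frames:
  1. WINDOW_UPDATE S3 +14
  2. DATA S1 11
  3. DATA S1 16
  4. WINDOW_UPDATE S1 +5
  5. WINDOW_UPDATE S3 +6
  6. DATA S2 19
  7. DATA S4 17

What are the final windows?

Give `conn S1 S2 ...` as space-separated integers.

Answer: -30 11 14 53 16

Derivation:
Op 1: conn=33 S1=33 S2=33 S3=47 S4=33 blocked=[]
Op 2: conn=22 S1=22 S2=33 S3=47 S4=33 blocked=[]
Op 3: conn=6 S1=6 S2=33 S3=47 S4=33 blocked=[]
Op 4: conn=6 S1=11 S2=33 S3=47 S4=33 blocked=[]
Op 5: conn=6 S1=11 S2=33 S3=53 S4=33 blocked=[]
Op 6: conn=-13 S1=11 S2=14 S3=53 S4=33 blocked=[1, 2, 3, 4]
Op 7: conn=-30 S1=11 S2=14 S3=53 S4=16 blocked=[1, 2, 3, 4]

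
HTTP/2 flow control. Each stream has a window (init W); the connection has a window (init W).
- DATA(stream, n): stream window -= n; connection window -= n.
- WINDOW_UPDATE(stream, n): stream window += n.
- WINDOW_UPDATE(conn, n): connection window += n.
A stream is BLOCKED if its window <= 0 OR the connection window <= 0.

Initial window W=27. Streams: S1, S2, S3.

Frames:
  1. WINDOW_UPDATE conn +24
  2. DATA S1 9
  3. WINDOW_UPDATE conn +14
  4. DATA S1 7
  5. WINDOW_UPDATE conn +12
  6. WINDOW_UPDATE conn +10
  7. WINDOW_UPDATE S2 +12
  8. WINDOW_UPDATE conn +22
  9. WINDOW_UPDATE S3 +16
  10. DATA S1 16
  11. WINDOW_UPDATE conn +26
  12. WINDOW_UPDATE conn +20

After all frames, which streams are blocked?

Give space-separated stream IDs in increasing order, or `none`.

Op 1: conn=51 S1=27 S2=27 S3=27 blocked=[]
Op 2: conn=42 S1=18 S2=27 S3=27 blocked=[]
Op 3: conn=56 S1=18 S2=27 S3=27 blocked=[]
Op 4: conn=49 S1=11 S2=27 S3=27 blocked=[]
Op 5: conn=61 S1=11 S2=27 S3=27 blocked=[]
Op 6: conn=71 S1=11 S2=27 S3=27 blocked=[]
Op 7: conn=71 S1=11 S2=39 S3=27 blocked=[]
Op 8: conn=93 S1=11 S2=39 S3=27 blocked=[]
Op 9: conn=93 S1=11 S2=39 S3=43 blocked=[]
Op 10: conn=77 S1=-5 S2=39 S3=43 blocked=[1]
Op 11: conn=103 S1=-5 S2=39 S3=43 blocked=[1]
Op 12: conn=123 S1=-5 S2=39 S3=43 blocked=[1]

Answer: S1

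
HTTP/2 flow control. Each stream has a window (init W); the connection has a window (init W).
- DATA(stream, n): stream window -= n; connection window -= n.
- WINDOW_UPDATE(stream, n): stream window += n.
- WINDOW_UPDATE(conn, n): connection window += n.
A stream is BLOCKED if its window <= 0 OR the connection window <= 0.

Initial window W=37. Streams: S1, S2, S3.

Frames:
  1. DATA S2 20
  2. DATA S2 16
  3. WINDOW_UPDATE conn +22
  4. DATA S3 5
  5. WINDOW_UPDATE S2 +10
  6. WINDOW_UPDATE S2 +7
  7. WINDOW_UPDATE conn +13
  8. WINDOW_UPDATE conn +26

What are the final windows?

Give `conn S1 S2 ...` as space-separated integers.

Op 1: conn=17 S1=37 S2=17 S3=37 blocked=[]
Op 2: conn=1 S1=37 S2=1 S3=37 blocked=[]
Op 3: conn=23 S1=37 S2=1 S3=37 blocked=[]
Op 4: conn=18 S1=37 S2=1 S3=32 blocked=[]
Op 5: conn=18 S1=37 S2=11 S3=32 blocked=[]
Op 6: conn=18 S1=37 S2=18 S3=32 blocked=[]
Op 7: conn=31 S1=37 S2=18 S3=32 blocked=[]
Op 8: conn=57 S1=37 S2=18 S3=32 blocked=[]

Answer: 57 37 18 32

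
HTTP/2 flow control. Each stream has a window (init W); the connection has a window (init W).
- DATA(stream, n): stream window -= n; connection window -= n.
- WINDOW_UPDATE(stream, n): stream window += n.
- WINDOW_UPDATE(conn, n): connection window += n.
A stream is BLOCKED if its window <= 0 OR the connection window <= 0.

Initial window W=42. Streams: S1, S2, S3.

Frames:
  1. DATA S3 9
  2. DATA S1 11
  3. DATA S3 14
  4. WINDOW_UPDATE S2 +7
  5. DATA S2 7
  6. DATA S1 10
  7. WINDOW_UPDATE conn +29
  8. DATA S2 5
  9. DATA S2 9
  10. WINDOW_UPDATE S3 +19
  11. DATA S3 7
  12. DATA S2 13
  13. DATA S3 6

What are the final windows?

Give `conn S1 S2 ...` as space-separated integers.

Op 1: conn=33 S1=42 S2=42 S3=33 blocked=[]
Op 2: conn=22 S1=31 S2=42 S3=33 blocked=[]
Op 3: conn=8 S1=31 S2=42 S3=19 blocked=[]
Op 4: conn=8 S1=31 S2=49 S3=19 blocked=[]
Op 5: conn=1 S1=31 S2=42 S3=19 blocked=[]
Op 6: conn=-9 S1=21 S2=42 S3=19 blocked=[1, 2, 3]
Op 7: conn=20 S1=21 S2=42 S3=19 blocked=[]
Op 8: conn=15 S1=21 S2=37 S3=19 blocked=[]
Op 9: conn=6 S1=21 S2=28 S3=19 blocked=[]
Op 10: conn=6 S1=21 S2=28 S3=38 blocked=[]
Op 11: conn=-1 S1=21 S2=28 S3=31 blocked=[1, 2, 3]
Op 12: conn=-14 S1=21 S2=15 S3=31 blocked=[1, 2, 3]
Op 13: conn=-20 S1=21 S2=15 S3=25 blocked=[1, 2, 3]

Answer: -20 21 15 25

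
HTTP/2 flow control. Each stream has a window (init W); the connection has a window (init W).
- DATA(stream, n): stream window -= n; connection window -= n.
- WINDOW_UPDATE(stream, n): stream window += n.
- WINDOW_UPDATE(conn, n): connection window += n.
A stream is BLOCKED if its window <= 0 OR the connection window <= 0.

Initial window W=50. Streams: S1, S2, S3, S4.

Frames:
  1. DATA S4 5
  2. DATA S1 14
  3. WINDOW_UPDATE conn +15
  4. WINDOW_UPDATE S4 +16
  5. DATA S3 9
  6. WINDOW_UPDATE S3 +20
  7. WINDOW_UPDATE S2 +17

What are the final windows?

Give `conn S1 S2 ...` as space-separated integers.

Answer: 37 36 67 61 61

Derivation:
Op 1: conn=45 S1=50 S2=50 S3=50 S4=45 blocked=[]
Op 2: conn=31 S1=36 S2=50 S3=50 S4=45 blocked=[]
Op 3: conn=46 S1=36 S2=50 S3=50 S4=45 blocked=[]
Op 4: conn=46 S1=36 S2=50 S3=50 S4=61 blocked=[]
Op 5: conn=37 S1=36 S2=50 S3=41 S4=61 blocked=[]
Op 6: conn=37 S1=36 S2=50 S3=61 S4=61 blocked=[]
Op 7: conn=37 S1=36 S2=67 S3=61 S4=61 blocked=[]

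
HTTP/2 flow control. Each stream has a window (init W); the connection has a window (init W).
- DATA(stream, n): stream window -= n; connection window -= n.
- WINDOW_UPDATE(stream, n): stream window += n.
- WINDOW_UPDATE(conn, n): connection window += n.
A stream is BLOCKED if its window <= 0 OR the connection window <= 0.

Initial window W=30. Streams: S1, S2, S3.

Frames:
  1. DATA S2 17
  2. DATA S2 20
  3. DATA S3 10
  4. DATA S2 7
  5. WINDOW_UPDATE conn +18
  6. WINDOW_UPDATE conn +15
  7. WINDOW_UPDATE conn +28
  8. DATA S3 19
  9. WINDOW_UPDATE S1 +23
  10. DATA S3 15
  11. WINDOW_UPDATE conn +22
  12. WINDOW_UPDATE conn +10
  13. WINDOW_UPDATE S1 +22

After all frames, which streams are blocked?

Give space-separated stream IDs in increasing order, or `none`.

Answer: S2 S3

Derivation:
Op 1: conn=13 S1=30 S2=13 S3=30 blocked=[]
Op 2: conn=-7 S1=30 S2=-7 S3=30 blocked=[1, 2, 3]
Op 3: conn=-17 S1=30 S2=-7 S3=20 blocked=[1, 2, 3]
Op 4: conn=-24 S1=30 S2=-14 S3=20 blocked=[1, 2, 3]
Op 5: conn=-6 S1=30 S2=-14 S3=20 blocked=[1, 2, 3]
Op 6: conn=9 S1=30 S2=-14 S3=20 blocked=[2]
Op 7: conn=37 S1=30 S2=-14 S3=20 blocked=[2]
Op 8: conn=18 S1=30 S2=-14 S3=1 blocked=[2]
Op 9: conn=18 S1=53 S2=-14 S3=1 blocked=[2]
Op 10: conn=3 S1=53 S2=-14 S3=-14 blocked=[2, 3]
Op 11: conn=25 S1=53 S2=-14 S3=-14 blocked=[2, 3]
Op 12: conn=35 S1=53 S2=-14 S3=-14 blocked=[2, 3]
Op 13: conn=35 S1=75 S2=-14 S3=-14 blocked=[2, 3]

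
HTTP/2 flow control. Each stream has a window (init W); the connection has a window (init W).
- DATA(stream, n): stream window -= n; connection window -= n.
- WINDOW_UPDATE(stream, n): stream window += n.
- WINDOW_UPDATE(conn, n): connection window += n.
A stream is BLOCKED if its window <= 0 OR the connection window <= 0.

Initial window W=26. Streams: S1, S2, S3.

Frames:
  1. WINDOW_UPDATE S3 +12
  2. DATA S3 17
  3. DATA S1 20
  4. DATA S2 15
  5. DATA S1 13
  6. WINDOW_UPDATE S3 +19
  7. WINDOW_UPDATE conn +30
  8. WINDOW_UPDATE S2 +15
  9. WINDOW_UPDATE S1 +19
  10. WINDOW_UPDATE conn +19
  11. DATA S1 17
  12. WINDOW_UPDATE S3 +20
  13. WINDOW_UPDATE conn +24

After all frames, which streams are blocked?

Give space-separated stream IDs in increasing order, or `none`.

Answer: S1

Derivation:
Op 1: conn=26 S1=26 S2=26 S3=38 blocked=[]
Op 2: conn=9 S1=26 S2=26 S3=21 blocked=[]
Op 3: conn=-11 S1=6 S2=26 S3=21 blocked=[1, 2, 3]
Op 4: conn=-26 S1=6 S2=11 S3=21 blocked=[1, 2, 3]
Op 5: conn=-39 S1=-7 S2=11 S3=21 blocked=[1, 2, 3]
Op 6: conn=-39 S1=-7 S2=11 S3=40 blocked=[1, 2, 3]
Op 7: conn=-9 S1=-7 S2=11 S3=40 blocked=[1, 2, 3]
Op 8: conn=-9 S1=-7 S2=26 S3=40 blocked=[1, 2, 3]
Op 9: conn=-9 S1=12 S2=26 S3=40 blocked=[1, 2, 3]
Op 10: conn=10 S1=12 S2=26 S3=40 blocked=[]
Op 11: conn=-7 S1=-5 S2=26 S3=40 blocked=[1, 2, 3]
Op 12: conn=-7 S1=-5 S2=26 S3=60 blocked=[1, 2, 3]
Op 13: conn=17 S1=-5 S2=26 S3=60 blocked=[1]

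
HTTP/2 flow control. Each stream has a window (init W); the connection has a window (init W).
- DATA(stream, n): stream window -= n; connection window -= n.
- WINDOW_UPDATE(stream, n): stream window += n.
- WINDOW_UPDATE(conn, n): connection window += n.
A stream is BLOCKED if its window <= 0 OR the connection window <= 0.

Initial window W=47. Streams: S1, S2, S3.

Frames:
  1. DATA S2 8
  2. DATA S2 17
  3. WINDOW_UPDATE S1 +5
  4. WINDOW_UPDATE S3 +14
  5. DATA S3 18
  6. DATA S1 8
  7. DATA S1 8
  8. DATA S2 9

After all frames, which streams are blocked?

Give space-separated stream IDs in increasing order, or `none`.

Op 1: conn=39 S1=47 S2=39 S3=47 blocked=[]
Op 2: conn=22 S1=47 S2=22 S3=47 blocked=[]
Op 3: conn=22 S1=52 S2=22 S3=47 blocked=[]
Op 4: conn=22 S1=52 S2=22 S3=61 blocked=[]
Op 5: conn=4 S1=52 S2=22 S3=43 blocked=[]
Op 6: conn=-4 S1=44 S2=22 S3=43 blocked=[1, 2, 3]
Op 7: conn=-12 S1=36 S2=22 S3=43 blocked=[1, 2, 3]
Op 8: conn=-21 S1=36 S2=13 S3=43 blocked=[1, 2, 3]

Answer: S1 S2 S3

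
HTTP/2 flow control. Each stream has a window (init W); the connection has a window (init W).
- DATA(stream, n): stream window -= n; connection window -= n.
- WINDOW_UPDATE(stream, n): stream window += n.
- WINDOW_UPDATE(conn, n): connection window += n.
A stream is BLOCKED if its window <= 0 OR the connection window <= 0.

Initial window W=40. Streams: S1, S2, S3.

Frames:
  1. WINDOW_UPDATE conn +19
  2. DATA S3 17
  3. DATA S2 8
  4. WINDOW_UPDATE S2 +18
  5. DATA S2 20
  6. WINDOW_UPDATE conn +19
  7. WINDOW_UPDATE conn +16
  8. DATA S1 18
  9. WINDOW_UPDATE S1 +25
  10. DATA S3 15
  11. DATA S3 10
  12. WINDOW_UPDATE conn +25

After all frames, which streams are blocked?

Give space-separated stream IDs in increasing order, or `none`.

Op 1: conn=59 S1=40 S2=40 S3=40 blocked=[]
Op 2: conn=42 S1=40 S2=40 S3=23 blocked=[]
Op 3: conn=34 S1=40 S2=32 S3=23 blocked=[]
Op 4: conn=34 S1=40 S2=50 S3=23 blocked=[]
Op 5: conn=14 S1=40 S2=30 S3=23 blocked=[]
Op 6: conn=33 S1=40 S2=30 S3=23 blocked=[]
Op 7: conn=49 S1=40 S2=30 S3=23 blocked=[]
Op 8: conn=31 S1=22 S2=30 S3=23 blocked=[]
Op 9: conn=31 S1=47 S2=30 S3=23 blocked=[]
Op 10: conn=16 S1=47 S2=30 S3=8 blocked=[]
Op 11: conn=6 S1=47 S2=30 S3=-2 blocked=[3]
Op 12: conn=31 S1=47 S2=30 S3=-2 blocked=[3]

Answer: S3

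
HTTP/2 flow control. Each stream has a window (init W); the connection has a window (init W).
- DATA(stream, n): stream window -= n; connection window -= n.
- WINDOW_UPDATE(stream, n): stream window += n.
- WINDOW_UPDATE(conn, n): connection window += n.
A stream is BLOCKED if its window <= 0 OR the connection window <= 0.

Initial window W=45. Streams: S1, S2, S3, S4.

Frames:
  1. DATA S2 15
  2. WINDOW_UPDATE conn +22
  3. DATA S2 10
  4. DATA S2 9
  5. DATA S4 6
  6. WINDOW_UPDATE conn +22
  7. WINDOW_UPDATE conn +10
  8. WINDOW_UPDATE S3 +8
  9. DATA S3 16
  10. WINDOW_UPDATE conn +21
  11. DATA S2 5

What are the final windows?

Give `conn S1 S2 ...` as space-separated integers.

Op 1: conn=30 S1=45 S2=30 S3=45 S4=45 blocked=[]
Op 2: conn=52 S1=45 S2=30 S3=45 S4=45 blocked=[]
Op 3: conn=42 S1=45 S2=20 S3=45 S4=45 blocked=[]
Op 4: conn=33 S1=45 S2=11 S3=45 S4=45 blocked=[]
Op 5: conn=27 S1=45 S2=11 S3=45 S4=39 blocked=[]
Op 6: conn=49 S1=45 S2=11 S3=45 S4=39 blocked=[]
Op 7: conn=59 S1=45 S2=11 S3=45 S4=39 blocked=[]
Op 8: conn=59 S1=45 S2=11 S3=53 S4=39 blocked=[]
Op 9: conn=43 S1=45 S2=11 S3=37 S4=39 blocked=[]
Op 10: conn=64 S1=45 S2=11 S3=37 S4=39 blocked=[]
Op 11: conn=59 S1=45 S2=6 S3=37 S4=39 blocked=[]

Answer: 59 45 6 37 39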